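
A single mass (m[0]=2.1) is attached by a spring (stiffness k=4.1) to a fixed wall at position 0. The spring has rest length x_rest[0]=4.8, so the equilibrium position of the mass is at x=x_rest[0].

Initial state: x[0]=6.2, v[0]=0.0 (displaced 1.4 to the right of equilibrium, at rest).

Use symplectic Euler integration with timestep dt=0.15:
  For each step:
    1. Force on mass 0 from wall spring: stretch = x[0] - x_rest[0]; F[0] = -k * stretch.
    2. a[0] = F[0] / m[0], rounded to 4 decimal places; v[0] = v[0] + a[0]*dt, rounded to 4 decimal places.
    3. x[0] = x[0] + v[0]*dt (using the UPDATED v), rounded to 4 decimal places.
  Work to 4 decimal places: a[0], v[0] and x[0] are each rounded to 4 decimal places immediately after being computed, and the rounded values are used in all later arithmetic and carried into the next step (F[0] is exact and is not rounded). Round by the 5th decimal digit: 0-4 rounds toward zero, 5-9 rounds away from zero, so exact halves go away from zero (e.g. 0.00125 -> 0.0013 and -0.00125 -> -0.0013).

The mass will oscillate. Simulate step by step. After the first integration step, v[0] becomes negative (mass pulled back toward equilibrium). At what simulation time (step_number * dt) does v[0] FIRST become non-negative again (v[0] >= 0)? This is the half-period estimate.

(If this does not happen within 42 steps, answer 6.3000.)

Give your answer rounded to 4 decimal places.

Step 0: x=[6.2000] v=[0.0000]
Step 1: x=[6.1385] v=[-0.4100]
Step 2: x=[6.0182] v=[-0.8020]
Step 3: x=[5.8444] v=[-1.1588]
Step 4: x=[5.6247] v=[-1.4647]
Step 5: x=[5.3688] v=[-1.7062]
Step 6: x=[5.0879] v=[-1.8728]
Step 7: x=[4.7943] v=[-1.9571]
Step 8: x=[4.5010] v=[-1.9554]
Step 9: x=[4.2208] v=[-1.8678]
Step 10: x=[3.9661] v=[-1.6982]
Step 11: x=[3.7480] v=[-1.4540]
Step 12: x=[3.5761] v=[-1.1459]
Step 13: x=[3.4580] v=[-0.7875]
Step 14: x=[3.3988] v=[-0.3945]
Step 15: x=[3.4012] v=[0.0159]
First v>=0 after going negative at step 15, time=2.2500

Answer: 2.2500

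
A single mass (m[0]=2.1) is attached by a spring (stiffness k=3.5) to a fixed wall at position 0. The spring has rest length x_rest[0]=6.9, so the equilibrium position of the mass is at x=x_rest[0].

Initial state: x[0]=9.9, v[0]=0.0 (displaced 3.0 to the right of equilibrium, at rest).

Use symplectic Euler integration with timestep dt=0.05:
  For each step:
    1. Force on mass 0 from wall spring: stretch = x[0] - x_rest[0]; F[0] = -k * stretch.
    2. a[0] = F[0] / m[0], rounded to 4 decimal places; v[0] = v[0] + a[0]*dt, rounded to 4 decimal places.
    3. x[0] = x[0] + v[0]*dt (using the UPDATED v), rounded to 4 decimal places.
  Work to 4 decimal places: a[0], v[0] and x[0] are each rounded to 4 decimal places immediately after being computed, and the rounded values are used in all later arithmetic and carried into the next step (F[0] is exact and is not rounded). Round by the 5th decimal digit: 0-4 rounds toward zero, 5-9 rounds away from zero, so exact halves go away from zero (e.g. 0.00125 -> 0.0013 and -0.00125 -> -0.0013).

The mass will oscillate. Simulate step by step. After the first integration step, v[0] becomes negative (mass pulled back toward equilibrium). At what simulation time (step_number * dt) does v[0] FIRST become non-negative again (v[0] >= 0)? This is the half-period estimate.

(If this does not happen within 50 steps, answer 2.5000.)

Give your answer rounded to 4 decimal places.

Step 0: x=[9.9000] v=[0.0000]
Step 1: x=[9.8875] v=[-0.2500]
Step 2: x=[9.8626] v=[-0.4990]
Step 3: x=[9.8253] v=[-0.7459]
Step 4: x=[9.7758] v=[-0.9897]
Step 5: x=[9.7143] v=[-1.2294]
Step 6: x=[9.6411] v=[-1.4639]
Step 7: x=[9.5565] v=[-1.6923]
Step 8: x=[9.4608] v=[-1.9137]
Step 9: x=[9.3544] v=[-2.1271]
Step 10: x=[9.2378] v=[-2.3316]
Step 11: x=[9.1115] v=[-2.5264]
Step 12: x=[8.9760] v=[-2.7107]
Step 13: x=[8.8318] v=[-2.8837]
Step 14: x=[8.6796] v=[-3.0447]
Step 15: x=[8.5200] v=[-3.1930]
Step 16: x=[8.3536] v=[-3.3280]
Step 17: x=[8.1811] v=[-3.4491]
Step 18: x=[8.0033] v=[-3.5559]
Step 19: x=[7.8209] v=[-3.6478]
Step 20: x=[7.6347] v=[-3.7245]
Step 21: x=[7.4454] v=[-3.7857]
Step 22: x=[7.2538] v=[-3.8312]
Step 23: x=[7.0608] v=[-3.8607]
Step 24: x=[6.8671] v=[-3.8741]
Step 25: x=[6.6735] v=[-3.8714]
Step 26: x=[6.4809] v=[-3.8525]
Step 27: x=[6.2900] v=[-3.8176]
Step 28: x=[6.1017] v=[-3.7668]
Step 29: x=[5.9167] v=[-3.7003]
Step 30: x=[5.7358] v=[-3.6184]
Step 31: x=[5.5597] v=[-3.5214]
Step 32: x=[5.3892] v=[-3.4097]
Step 33: x=[5.2250] v=[-3.2838]
Step 34: x=[5.0678] v=[-3.1442]
Step 35: x=[4.9182] v=[-2.9915]
Step 36: x=[4.7769] v=[-2.8264]
Step 37: x=[4.6444] v=[-2.6495]
Step 38: x=[4.5213] v=[-2.4615]
Step 39: x=[4.4081] v=[-2.2633]
Step 40: x=[4.3053] v=[-2.0556]
Step 41: x=[4.2133] v=[-1.8394]
Step 42: x=[4.1325] v=[-1.6155]
Step 43: x=[4.0633] v=[-1.3849]
Step 44: x=[4.0059] v=[-1.1485]
Step 45: x=[3.9605] v=[-0.9073]
Step 46: x=[3.9274] v=[-0.6623]
Step 47: x=[3.9067] v=[-0.4146]
Step 48: x=[3.8984] v=[-0.1652]
Step 49: x=[3.9026] v=[0.0849]
First v>=0 after going negative at step 49, time=2.4500

Answer: 2.4500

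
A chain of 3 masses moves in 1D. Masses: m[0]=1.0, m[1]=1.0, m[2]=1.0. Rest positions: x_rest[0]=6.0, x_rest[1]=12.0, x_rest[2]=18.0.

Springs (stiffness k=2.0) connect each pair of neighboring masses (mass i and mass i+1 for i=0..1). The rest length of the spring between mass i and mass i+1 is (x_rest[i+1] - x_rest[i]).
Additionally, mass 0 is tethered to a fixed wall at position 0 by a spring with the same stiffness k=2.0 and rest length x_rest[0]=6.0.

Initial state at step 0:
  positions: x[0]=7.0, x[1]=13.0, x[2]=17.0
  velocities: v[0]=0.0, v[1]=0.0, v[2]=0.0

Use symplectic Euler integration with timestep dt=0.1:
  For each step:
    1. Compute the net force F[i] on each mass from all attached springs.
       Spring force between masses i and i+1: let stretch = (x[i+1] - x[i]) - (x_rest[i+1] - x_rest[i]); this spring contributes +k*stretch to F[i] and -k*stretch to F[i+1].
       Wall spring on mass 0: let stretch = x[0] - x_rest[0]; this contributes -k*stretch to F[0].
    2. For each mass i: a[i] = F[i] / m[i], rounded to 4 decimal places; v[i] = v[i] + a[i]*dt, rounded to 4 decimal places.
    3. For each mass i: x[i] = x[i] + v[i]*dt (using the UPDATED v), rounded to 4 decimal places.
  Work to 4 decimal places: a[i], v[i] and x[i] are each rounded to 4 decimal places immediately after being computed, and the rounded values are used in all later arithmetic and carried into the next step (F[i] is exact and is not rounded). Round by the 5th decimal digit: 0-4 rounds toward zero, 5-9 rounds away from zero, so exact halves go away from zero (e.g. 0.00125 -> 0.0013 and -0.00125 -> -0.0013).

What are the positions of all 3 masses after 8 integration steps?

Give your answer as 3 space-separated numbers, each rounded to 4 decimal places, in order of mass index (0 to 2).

Answer: 6.2966 11.9315 18.1355

Derivation:
Step 0: x=[7.0000 13.0000 17.0000] v=[0.0000 0.0000 0.0000]
Step 1: x=[6.9800 12.9600 17.0400] v=[-0.2000 -0.4000 0.4000]
Step 2: x=[6.9400 12.8820 17.1184] v=[-0.4000 -0.7800 0.7840]
Step 3: x=[6.8800 12.7699 17.2321] v=[-0.5996 -1.1211 1.1367]
Step 4: x=[6.8002 12.6292 17.3765] v=[-0.7976 -1.4066 1.4443]
Step 5: x=[6.7010 12.4669 17.5460] v=[-0.9918 -1.6229 1.6948]
Step 6: x=[6.5831 12.2909 17.7339] v=[-1.1788 -1.7603 1.8790]
Step 7: x=[6.4477 12.1096 17.9329] v=[-1.3539 -1.8133 1.9904]
Step 8: x=[6.2966 11.9315 18.1355] v=[-1.5111 -1.7810 2.0257]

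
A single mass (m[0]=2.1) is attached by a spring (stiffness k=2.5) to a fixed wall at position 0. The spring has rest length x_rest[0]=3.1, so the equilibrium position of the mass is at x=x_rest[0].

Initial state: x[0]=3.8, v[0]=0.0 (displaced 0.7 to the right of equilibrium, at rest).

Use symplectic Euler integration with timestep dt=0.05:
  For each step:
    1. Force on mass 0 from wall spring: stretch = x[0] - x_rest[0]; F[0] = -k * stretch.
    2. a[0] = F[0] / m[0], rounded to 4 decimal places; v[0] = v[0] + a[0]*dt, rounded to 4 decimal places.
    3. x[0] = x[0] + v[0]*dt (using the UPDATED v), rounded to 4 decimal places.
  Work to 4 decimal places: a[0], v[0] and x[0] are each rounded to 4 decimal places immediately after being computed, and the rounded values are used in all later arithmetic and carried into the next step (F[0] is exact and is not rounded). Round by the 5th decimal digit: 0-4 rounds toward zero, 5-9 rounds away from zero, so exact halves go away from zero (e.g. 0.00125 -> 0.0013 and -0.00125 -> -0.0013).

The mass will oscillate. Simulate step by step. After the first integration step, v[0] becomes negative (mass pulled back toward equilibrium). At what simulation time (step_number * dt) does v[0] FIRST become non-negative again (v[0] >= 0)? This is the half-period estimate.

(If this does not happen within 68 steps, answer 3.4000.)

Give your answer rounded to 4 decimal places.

Answer: 2.9000

Derivation:
Step 0: x=[3.8000] v=[0.0000]
Step 1: x=[3.7979] v=[-0.0417]
Step 2: x=[3.7937] v=[-0.0832]
Step 3: x=[3.7875] v=[-0.1245]
Step 4: x=[3.7792] v=[-0.1654]
Step 5: x=[3.7689] v=[-0.2058]
Step 6: x=[3.7566] v=[-0.2456]
Step 7: x=[3.7424] v=[-0.2847]
Step 8: x=[3.7263] v=[-0.3229]
Step 9: x=[3.7083] v=[-0.3602]
Step 10: x=[3.6885] v=[-0.3964]
Step 11: x=[3.6669] v=[-0.4314]
Step 12: x=[3.6436] v=[-0.4651]
Step 13: x=[3.6187] v=[-0.4975]
Step 14: x=[3.5923] v=[-0.5284]
Step 15: x=[3.5644] v=[-0.5577]
Step 16: x=[3.5351] v=[-0.5853]
Step 17: x=[3.5045] v=[-0.6112]
Step 18: x=[3.4727] v=[-0.6353]
Step 19: x=[3.4398] v=[-0.6575]
Step 20: x=[3.4059] v=[-0.6777]
Step 21: x=[3.3711] v=[-0.6959]
Step 22: x=[3.3355] v=[-0.7120]
Step 23: x=[3.2992] v=[-0.7260]
Step 24: x=[3.2623] v=[-0.7379]
Step 25: x=[3.2249] v=[-0.7476]
Step 26: x=[3.1872] v=[-0.7550]
Step 27: x=[3.1492] v=[-0.7602]
Step 28: x=[3.1110] v=[-0.7631]
Step 29: x=[3.0728] v=[-0.7638]
Step 30: x=[3.0347] v=[-0.7622]
Step 31: x=[2.9968] v=[-0.7583]
Step 32: x=[2.9592] v=[-0.7522]
Step 33: x=[2.9220] v=[-0.7438]
Step 34: x=[2.8853] v=[-0.7332]
Step 35: x=[2.8493] v=[-0.7204]
Step 36: x=[2.8140] v=[-0.7055]
Step 37: x=[2.7796] v=[-0.6885]
Step 38: x=[2.7461] v=[-0.6694]
Step 39: x=[2.7137] v=[-0.6483]
Step 40: x=[2.6824] v=[-0.6253]
Step 41: x=[2.6524] v=[-0.6004]
Step 42: x=[2.6237] v=[-0.5738]
Step 43: x=[2.5964] v=[-0.5455]
Step 44: x=[2.5706] v=[-0.5155]
Step 45: x=[2.5464] v=[-0.4840]
Step 46: x=[2.5238] v=[-0.4511]
Step 47: x=[2.5030] v=[-0.4168]
Step 48: x=[2.4839] v=[-0.3813]
Step 49: x=[2.4667] v=[-0.3446]
Step 50: x=[2.4514] v=[-0.3069]
Step 51: x=[2.4380] v=[-0.2683]
Step 52: x=[2.4266] v=[-0.2289]
Step 53: x=[2.4172] v=[-0.1888]
Step 54: x=[2.4098] v=[-0.1482]
Step 55: x=[2.4044] v=[-0.1071]
Step 56: x=[2.4011] v=[-0.0657]
Step 57: x=[2.3999] v=[-0.0241]
Step 58: x=[2.4008] v=[0.0176]
First v>=0 after going negative at step 58, time=2.9000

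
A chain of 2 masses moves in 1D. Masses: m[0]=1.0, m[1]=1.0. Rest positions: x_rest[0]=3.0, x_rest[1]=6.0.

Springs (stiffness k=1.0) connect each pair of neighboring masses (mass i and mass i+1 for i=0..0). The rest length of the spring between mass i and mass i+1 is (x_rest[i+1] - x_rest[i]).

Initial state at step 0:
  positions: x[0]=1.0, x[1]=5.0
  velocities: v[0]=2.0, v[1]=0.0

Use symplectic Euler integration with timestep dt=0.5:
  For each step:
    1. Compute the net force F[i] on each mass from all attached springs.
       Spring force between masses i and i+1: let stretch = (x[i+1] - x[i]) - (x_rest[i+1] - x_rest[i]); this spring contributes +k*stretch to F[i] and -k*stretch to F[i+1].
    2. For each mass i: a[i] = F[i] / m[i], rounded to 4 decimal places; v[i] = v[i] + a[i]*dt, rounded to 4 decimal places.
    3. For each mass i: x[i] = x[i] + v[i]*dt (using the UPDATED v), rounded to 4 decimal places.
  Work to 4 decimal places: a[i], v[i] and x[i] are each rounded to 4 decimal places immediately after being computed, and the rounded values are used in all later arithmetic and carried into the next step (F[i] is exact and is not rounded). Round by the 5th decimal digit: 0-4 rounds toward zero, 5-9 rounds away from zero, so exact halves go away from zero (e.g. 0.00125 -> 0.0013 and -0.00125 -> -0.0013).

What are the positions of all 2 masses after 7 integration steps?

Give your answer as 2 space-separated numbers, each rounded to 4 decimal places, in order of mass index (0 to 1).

Step 0: x=[1.0000 5.0000] v=[2.0000 0.0000]
Step 1: x=[2.2500 4.7500] v=[2.5000 -0.5000]
Step 2: x=[3.3750 4.6250] v=[2.2500 -0.2500]
Step 3: x=[4.0625 4.9375] v=[1.3750 0.6250]
Step 4: x=[4.2188 5.7813] v=[0.3125 1.6875]
Step 5: x=[4.0157 6.9845] v=[-0.4063 2.4063]
Step 6: x=[3.8048 8.1955] v=[-0.4219 2.4219]
Step 7: x=[3.9416 9.0588] v=[0.2735 1.7266]

Answer: 3.9416 9.0588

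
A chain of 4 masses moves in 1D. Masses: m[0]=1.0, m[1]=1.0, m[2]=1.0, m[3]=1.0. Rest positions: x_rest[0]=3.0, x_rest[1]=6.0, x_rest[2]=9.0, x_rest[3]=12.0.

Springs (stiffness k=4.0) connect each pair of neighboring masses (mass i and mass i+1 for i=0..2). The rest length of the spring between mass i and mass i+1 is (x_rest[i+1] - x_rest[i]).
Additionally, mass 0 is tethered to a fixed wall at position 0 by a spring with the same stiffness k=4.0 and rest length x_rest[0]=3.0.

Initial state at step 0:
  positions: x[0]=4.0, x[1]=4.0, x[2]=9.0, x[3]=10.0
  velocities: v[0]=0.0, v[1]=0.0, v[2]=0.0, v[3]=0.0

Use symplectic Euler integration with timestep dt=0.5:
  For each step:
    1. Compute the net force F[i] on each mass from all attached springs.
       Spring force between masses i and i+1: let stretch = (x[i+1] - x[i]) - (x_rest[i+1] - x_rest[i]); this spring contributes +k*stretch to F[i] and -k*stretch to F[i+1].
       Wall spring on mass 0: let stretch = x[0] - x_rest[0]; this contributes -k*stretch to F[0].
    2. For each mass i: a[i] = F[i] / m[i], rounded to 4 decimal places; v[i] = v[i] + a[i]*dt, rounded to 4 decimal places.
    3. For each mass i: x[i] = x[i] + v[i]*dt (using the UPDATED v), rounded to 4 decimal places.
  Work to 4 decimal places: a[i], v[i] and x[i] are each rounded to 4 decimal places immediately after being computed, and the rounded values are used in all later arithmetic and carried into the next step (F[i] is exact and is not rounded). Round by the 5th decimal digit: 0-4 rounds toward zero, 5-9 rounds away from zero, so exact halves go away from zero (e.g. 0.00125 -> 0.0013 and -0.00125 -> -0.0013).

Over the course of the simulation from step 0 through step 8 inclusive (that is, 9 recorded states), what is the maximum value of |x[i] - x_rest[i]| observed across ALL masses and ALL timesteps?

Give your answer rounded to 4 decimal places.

Answer: 5.0000

Derivation:
Step 0: x=[4.0000 4.0000 9.0000 10.0000] v=[0.0000 0.0000 0.0000 0.0000]
Step 1: x=[0.0000 9.0000 5.0000 12.0000] v=[-8.0000 10.0000 -8.0000 4.0000]
Step 2: x=[5.0000 1.0000 12.0000 10.0000] v=[10.0000 -16.0000 14.0000 -4.0000]
Step 3: x=[1.0000 8.0000 6.0000 13.0000] v=[-8.0000 14.0000 -12.0000 6.0000]
Step 4: x=[3.0000 6.0000 9.0000 12.0000] v=[4.0000 -4.0000 6.0000 -2.0000]
Step 5: x=[5.0000 4.0000 12.0000 11.0000] v=[4.0000 -4.0000 6.0000 -2.0000]
Step 6: x=[1.0000 11.0000 6.0000 14.0000] v=[-8.0000 14.0000 -12.0000 6.0000]
Step 7: x=[6.0000 3.0000 13.0000 12.0000] v=[10.0000 -16.0000 14.0000 -4.0000]
Step 8: x=[2.0000 8.0000 9.0000 14.0000] v=[-8.0000 10.0000 -8.0000 4.0000]
Max displacement = 5.0000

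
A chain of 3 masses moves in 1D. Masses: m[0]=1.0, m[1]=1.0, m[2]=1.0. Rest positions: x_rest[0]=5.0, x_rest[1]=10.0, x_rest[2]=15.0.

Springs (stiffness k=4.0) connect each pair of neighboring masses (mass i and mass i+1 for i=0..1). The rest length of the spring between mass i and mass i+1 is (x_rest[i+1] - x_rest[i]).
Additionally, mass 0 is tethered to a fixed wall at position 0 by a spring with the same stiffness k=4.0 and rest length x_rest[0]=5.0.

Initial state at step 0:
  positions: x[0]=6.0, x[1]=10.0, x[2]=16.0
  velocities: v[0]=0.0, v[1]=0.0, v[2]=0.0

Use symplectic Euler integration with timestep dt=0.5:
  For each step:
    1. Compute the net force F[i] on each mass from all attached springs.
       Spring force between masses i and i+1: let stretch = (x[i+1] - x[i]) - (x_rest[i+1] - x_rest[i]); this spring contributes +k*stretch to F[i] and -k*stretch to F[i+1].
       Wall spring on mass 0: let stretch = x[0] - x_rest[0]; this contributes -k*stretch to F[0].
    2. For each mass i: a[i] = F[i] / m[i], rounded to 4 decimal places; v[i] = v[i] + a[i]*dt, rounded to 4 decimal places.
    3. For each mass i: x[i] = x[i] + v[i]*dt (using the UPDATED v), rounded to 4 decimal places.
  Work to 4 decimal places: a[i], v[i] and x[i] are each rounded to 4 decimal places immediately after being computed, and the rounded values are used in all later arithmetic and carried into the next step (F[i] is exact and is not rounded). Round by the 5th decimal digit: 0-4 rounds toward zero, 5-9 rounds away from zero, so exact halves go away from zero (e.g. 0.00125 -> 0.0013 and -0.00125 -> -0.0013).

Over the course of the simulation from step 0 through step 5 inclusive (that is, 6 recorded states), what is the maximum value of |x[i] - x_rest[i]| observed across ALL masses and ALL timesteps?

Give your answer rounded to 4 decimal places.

Answer: 2.0000

Derivation:
Step 0: x=[6.0000 10.0000 16.0000] v=[0.0000 0.0000 0.0000]
Step 1: x=[4.0000 12.0000 15.0000] v=[-4.0000 4.0000 -2.0000]
Step 2: x=[6.0000 9.0000 16.0000] v=[4.0000 -6.0000 2.0000]
Step 3: x=[5.0000 10.0000 15.0000] v=[-2.0000 2.0000 -2.0000]
Step 4: x=[4.0000 11.0000 14.0000] v=[-2.0000 2.0000 -2.0000]
Step 5: x=[6.0000 8.0000 15.0000] v=[4.0000 -6.0000 2.0000]
Max displacement = 2.0000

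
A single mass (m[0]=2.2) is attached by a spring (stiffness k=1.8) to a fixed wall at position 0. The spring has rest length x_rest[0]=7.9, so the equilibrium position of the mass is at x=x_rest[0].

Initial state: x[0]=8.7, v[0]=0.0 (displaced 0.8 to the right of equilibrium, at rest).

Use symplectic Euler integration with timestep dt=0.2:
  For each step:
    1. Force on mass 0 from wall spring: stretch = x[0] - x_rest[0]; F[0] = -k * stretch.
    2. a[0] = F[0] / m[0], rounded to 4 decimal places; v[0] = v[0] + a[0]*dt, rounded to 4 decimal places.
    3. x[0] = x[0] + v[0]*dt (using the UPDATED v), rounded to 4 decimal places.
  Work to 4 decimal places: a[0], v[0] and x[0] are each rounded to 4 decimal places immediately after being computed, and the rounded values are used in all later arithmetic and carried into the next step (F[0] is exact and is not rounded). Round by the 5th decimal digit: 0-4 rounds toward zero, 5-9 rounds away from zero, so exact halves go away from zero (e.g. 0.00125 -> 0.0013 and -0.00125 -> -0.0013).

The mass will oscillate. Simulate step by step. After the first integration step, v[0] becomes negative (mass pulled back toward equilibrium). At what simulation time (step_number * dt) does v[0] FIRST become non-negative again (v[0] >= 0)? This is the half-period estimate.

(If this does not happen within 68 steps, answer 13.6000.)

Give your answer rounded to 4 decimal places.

Step 0: x=[8.7000] v=[0.0000]
Step 1: x=[8.6738] v=[-0.1309]
Step 2: x=[8.6223] v=[-0.2575]
Step 3: x=[8.5472] v=[-0.3757]
Step 4: x=[8.4509] v=[-0.4816]
Step 5: x=[8.3366] v=[-0.5717]
Step 6: x=[8.2080] v=[-0.6431]
Step 7: x=[8.0693] v=[-0.6935]
Step 8: x=[7.9251] v=[-0.7212]
Step 9: x=[7.7800] v=[-0.7253]
Step 10: x=[7.6389] v=[-0.7057]
Step 11: x=[7.5063] v=[-0.6630]
Step 12: x=[7.3866] v=[-0.5986]
Step 13: x=[7.2837] v=[-0.5146]
Step 14: x=[7.2009] v=[-0.4138]
Step 15: x=[7.1410] v=[-0.2994]
Step 16: x=[7.1060] v=[-0.1752]
Step 17: x=[7.0969] v=[-0.0453]
Step 18: x=[7.1141] v=[0.0861]
First v>=0 after going negative at step 18, time=3.6000

Answer: 3.6000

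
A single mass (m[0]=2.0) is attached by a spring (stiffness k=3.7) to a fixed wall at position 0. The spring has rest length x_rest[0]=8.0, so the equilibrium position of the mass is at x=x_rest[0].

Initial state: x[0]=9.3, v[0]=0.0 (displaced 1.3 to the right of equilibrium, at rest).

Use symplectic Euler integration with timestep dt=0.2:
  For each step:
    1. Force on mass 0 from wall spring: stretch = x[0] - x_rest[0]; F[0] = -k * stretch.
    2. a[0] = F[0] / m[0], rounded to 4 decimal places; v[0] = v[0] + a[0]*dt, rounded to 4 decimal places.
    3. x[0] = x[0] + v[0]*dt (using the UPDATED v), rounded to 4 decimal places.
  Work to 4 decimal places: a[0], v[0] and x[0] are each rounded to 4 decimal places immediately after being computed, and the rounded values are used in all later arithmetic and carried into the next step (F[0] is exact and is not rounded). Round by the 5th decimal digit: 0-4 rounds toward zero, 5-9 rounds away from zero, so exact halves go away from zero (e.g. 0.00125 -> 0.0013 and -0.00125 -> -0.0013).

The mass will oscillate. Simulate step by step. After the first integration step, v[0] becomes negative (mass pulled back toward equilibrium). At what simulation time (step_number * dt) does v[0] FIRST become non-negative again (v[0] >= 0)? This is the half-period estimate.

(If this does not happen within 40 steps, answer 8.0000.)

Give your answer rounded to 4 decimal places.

Answer: 2.4000

Derivation:
Step 0: x=[9.3000] v=[0.0000]
Step 1: x=[9.2038] v=[-0.4810]
Step 2: x=[9.0185] v=[-0.9264]
Step 3: x=[8.7579] v=[-1.3032]
Step 4: x=[8.4412] v=[-1.5836]
Step 5: x=[8.0918] v=[-1.7468]
Step 6: x=[7.7356] v=[-1.7808]
Step 7: x=[7.3990] v=[-1.6830]
Step 8: x=[7.1069] v=[-1.4606]
Step 9: x=[6.8809] v=[-1.1302]
Step 10: x=[6.7377] v=[-0.7161]
Step 11: x=[6.6879] v=[-0.2490]
Step 12: x=[6.7352] v=[0.2365]
First v>=0 after going negative at step 12, time=2.4000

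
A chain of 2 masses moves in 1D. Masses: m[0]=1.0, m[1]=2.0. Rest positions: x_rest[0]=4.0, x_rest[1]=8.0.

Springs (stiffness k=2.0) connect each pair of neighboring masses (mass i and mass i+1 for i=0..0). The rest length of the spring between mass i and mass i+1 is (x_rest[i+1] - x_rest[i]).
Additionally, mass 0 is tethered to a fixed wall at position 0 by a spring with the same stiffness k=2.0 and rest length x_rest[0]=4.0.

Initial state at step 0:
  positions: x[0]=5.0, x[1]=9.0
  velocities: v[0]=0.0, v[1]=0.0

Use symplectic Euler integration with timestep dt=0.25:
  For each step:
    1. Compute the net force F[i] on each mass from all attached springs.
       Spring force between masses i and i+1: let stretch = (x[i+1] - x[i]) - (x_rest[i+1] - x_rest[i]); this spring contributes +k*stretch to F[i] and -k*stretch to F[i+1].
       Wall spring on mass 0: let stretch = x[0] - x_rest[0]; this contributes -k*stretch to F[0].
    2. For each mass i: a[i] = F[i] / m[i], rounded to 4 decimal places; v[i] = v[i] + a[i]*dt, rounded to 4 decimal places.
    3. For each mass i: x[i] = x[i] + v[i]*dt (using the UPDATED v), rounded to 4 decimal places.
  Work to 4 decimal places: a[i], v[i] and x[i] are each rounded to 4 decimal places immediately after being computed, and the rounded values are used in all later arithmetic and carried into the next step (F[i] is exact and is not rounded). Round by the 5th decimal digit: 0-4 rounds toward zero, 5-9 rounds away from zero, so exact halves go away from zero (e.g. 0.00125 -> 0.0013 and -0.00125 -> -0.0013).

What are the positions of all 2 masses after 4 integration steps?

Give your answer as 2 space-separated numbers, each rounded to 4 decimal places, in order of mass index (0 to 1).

Step 0: x=[5.0000 9.0000] v=[0.0000 0.0000]
Step 1: x=[4.8750 9.0000] v=[-0.5000 0.0000]
Step 2: x=[4.6563 8.9922] v=[-0.8750 -0.0313]
Step 3: x=[4.3975 8.9634] v=[-1.0352 -0.1153]
Step 4: x=[4.1598 8.8992] v=[-0.9510 -0.2568]

Answer: 4.1598 8.8992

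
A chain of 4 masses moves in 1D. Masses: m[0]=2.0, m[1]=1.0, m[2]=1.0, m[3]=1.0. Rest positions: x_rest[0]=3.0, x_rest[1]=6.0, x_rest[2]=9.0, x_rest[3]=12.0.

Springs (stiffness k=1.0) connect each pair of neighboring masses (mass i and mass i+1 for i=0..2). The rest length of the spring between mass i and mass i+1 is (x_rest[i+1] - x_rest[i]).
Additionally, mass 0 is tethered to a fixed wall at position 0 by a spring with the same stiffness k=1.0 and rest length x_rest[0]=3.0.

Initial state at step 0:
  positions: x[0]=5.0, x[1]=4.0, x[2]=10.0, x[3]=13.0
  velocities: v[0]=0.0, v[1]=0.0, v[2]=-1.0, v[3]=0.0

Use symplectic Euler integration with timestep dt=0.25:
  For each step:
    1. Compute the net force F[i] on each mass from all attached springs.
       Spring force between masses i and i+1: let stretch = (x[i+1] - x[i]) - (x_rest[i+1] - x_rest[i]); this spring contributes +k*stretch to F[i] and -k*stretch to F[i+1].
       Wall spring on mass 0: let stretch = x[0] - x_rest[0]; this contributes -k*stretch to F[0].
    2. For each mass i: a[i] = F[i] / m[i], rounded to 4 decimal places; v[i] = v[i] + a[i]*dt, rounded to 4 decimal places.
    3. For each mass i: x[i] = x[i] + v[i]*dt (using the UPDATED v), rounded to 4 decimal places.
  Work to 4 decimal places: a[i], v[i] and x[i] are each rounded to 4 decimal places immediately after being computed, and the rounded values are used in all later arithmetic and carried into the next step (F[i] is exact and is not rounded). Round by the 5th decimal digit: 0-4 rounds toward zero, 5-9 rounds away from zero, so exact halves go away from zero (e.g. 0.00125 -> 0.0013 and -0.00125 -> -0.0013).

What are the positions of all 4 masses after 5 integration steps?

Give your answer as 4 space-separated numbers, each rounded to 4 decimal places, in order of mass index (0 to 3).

Answer: 2.9604 7.9728 7.9142 12.4353

Derivation:
Step 0: x=[5.0000 4.0000 10.0000 13.0000] v=[0.0000 0.0000 -1.0000 0.0000]
Step 1: x=[4.8125 4.4375 9.5625 13.0000] v=[-0.7500 1.7500 -1.7500 0.0000]
Step 2: x=[4.4629 5.2188 9.0195 12.9727] v=[-1.3985 3.1250 -2.1719 -0.1094]
Step 3: x=[3.9974 6.1904 8.4861 12.8858] v=[-1.8619 3.8862 -2.1338 -0.3477]
Step 4: x=[3.4755 7.1684 8.0842 12.7114] v=[-2.0875 3.9119 -1.6078 -0.6976]
Step 5: x=[2.9604 7.9728 7.9142 12.4353] v=[-2.0603 3.2176 -0.6800 -1.1044]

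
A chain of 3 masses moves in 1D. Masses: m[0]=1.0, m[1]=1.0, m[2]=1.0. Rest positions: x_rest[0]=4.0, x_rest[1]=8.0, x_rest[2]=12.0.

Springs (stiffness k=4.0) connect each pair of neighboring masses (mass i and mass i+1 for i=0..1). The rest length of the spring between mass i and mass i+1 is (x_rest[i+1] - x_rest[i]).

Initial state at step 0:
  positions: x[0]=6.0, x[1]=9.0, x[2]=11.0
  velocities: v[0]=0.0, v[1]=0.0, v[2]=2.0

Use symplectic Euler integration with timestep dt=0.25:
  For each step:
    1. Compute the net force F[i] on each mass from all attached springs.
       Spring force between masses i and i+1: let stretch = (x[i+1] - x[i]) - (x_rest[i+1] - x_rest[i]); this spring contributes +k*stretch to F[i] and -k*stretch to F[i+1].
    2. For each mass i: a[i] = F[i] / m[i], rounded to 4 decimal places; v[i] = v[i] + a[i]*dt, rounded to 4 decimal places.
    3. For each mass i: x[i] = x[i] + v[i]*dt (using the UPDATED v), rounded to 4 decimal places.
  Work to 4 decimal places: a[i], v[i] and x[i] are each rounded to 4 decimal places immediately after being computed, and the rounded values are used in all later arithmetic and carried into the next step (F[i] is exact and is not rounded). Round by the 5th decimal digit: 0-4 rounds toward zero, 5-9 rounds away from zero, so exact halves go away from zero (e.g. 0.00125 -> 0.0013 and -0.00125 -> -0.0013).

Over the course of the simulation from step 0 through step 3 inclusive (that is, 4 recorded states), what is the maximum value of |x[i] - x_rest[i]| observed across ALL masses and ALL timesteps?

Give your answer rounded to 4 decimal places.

Step 0: x=[6.0000 9.0000 11.0000] v=[0.0000 0.0000 2.0000]
Step 1: x=[5.7500 8.7500 12.0000] v=[-1.0000 -1.0000 4.0000]
Step 2: x=[5.2500 8.5625 13.1875] v=[-2.0000 -0.7500 4.7500]
Step 3: x=[4.5781 8.7031 14.2188] v=[-2.6875 0.5625 4.1250]
Max displacement = 2.2188

Answer: 2.2188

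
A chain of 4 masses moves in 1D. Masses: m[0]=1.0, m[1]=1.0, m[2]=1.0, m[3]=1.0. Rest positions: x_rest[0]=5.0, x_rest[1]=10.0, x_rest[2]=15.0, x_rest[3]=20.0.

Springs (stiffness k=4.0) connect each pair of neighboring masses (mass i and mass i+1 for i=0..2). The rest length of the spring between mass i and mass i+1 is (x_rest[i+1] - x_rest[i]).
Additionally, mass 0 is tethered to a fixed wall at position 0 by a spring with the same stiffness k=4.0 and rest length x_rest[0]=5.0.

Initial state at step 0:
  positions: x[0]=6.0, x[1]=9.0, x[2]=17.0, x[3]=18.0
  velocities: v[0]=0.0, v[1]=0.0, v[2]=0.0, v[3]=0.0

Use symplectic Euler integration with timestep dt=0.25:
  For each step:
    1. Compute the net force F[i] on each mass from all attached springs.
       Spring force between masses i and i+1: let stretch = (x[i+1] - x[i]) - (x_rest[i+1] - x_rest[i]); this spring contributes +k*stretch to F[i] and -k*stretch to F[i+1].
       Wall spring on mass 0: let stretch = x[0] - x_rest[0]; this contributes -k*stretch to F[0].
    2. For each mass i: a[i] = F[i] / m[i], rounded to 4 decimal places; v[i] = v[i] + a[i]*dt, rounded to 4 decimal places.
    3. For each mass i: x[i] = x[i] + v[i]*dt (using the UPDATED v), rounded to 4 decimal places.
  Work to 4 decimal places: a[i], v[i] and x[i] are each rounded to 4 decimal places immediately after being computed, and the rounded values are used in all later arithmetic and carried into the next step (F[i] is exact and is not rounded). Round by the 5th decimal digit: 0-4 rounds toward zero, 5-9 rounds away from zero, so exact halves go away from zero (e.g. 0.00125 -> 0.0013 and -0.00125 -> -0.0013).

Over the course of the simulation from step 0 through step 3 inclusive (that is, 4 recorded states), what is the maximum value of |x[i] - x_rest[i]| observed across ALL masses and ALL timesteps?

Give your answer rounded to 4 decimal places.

Step 0: x=[6.0000 9.0000 17.0000 18.0000] v=[0.0000 0.0000 0.0000 0.0000]
Step 1: x=[5.2500 10.2500 15.2500 19.0000] v=[-3.0000 5.0000 -7.0000 4.0000]
Step 2: x=[4.4375 11.5000 13.1875 20.3125] v=[-3.2500 5.0000 -8.2500 5.2500]
Step 3: x=[4.2813 11.4063 12.4844 21.0938] v=[-0.6250 -0.3750 -2.8125 3.1250]
Max displacement = 2.5156

Answer: 2.5156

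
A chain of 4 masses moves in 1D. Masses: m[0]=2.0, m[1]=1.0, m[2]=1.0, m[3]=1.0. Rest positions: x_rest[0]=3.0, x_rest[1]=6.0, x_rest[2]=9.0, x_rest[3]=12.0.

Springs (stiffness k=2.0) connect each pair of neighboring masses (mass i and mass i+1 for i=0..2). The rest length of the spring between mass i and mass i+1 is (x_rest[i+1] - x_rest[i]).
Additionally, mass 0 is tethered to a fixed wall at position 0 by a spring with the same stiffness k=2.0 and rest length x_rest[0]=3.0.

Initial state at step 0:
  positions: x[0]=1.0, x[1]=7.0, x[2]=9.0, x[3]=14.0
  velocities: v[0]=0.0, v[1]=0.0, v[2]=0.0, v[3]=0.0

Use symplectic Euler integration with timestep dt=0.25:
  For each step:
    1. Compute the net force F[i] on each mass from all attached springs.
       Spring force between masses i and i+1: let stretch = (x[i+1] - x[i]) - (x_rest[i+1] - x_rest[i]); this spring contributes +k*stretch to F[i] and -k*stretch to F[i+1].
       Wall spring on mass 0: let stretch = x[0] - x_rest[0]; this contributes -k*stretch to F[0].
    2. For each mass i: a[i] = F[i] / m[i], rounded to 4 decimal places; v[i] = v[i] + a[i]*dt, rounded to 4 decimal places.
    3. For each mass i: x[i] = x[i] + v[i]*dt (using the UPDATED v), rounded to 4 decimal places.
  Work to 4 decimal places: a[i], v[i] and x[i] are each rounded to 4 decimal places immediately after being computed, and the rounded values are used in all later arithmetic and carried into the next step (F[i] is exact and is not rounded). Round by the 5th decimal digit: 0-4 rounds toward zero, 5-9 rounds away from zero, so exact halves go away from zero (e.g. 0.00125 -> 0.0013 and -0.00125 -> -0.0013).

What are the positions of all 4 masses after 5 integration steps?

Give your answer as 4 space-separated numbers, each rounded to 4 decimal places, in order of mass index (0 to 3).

Step 0: x=[1.0000 7.0000 9.0000 14.0000] v=[0.0000 0.0000 0.0000 0.0000]
Step 1: x=[1.3125 6.5000 9.3750 13.7500] v=[1.2500 -2.0000 1.5000 -1.0000]
Step 2: x=[1.8672 5.7109 9.9375 13.3281] v=[2.2188 -3.1563 2.2500 -1.6875]
Step 3: x=[2.5454 4.9697 10.3955 12.8574] v=[2.7129 -2.9649 1.8320 -1.8828]
Step 4: x=[3.2161 4.6037 10.4830 12.4540] v=[2.6826 -1.4642 0.3501 -1.6138]
Step 5: x=[3.7725 4.7991 10.0820 12.1792] v=[2.2255 0.7817 -1.6041 -1.0993]

Answer: 3.7725 4.7991 10.0820 12.1792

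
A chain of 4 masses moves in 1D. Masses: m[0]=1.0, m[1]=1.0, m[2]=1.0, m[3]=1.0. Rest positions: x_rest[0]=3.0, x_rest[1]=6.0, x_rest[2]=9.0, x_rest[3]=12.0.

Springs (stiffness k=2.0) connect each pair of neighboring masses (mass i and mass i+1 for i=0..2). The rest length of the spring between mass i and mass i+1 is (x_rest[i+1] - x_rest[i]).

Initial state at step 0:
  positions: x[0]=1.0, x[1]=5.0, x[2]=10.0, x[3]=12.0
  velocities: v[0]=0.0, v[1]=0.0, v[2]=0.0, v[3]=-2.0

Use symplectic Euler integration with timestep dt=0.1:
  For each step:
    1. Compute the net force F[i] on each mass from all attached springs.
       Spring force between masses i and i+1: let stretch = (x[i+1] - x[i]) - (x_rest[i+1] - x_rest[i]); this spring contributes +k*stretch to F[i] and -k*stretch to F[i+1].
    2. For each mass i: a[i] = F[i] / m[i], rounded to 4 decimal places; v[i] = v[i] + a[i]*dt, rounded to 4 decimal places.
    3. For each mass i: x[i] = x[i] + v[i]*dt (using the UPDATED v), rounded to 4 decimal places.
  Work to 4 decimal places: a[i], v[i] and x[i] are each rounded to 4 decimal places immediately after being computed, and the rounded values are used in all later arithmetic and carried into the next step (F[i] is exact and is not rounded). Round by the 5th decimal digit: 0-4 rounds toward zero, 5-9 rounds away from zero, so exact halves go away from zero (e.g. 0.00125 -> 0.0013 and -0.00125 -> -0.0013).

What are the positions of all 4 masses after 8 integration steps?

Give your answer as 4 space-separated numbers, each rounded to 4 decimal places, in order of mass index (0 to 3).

Answer: 1.7062 5.4211 8.1492 11.1238

Derivation:
Step 0: x=[1.0000 5.0000 10.0000 12.0000] v=[0.0000 0.0000 0.0000 -2.0000]
Step 1: x=[1.0200 5.0200 9.9400 11.8200] v=[0.2000 0.2000 -0.6000 -1.8000]
Step 2: x=[1.0600 5.0584 9.8192 11.6624] v=[0.4000 0.3840 -1.2080 -1.5760]
Step 3: x=[1.1200 5.1121 9.6401 11.5279] v=[0.5997 0.5365 -1.7915 -1.3446]
Step 4: x=[1.1998 5.1765 9.4082 11.4157] v=[0.7981 0.6437 -2.3195 -1.1222]
Step 5: x=[1.2991 5.2460 9.1318 11.3233] v=[0.9934 0.6947 -2.7643 -0.9237]
Step 6: x=[1.4174 5.3143 8.8215 11.2471] v=[1.1828 0.6825 -3.1032 -0.7620]
Step 7: x=[1.5536 5.3748 8.4896 11.1824] v=[1.3622 0.6046 -3.3195 -0.6471]
Step 8: x=[1.7062 5.4211 8.1492 11.1238] v=[1.5264 0.4633 -3.4039 -0.5857]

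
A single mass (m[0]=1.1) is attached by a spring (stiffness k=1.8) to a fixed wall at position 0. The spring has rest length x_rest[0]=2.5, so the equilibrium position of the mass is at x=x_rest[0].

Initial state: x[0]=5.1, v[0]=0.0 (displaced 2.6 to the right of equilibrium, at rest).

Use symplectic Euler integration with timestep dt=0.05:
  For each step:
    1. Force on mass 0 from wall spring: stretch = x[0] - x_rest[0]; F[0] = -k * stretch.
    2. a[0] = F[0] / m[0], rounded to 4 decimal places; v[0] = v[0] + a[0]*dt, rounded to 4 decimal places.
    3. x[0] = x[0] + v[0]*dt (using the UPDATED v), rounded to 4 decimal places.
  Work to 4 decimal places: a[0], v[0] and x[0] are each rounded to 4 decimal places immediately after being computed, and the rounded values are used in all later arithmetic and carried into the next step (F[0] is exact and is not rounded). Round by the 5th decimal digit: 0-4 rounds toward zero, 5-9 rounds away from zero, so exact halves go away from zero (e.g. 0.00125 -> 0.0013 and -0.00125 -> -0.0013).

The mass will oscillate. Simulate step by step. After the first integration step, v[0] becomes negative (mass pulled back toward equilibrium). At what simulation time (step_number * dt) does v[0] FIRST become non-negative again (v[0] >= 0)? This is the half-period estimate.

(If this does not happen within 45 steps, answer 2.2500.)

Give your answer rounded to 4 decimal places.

Answer: 2.2500

Derivation:
Step 0: x=[5.1000] v=[0.0000]
Step 1: x=[5.0894] v=[-0.2127]
Step 2: x=[5.0682] v=[-0.4246]
Step 3: x=[5.0365] v=[-0.6347]
Step 4: x=[4.9944] v=[-0.8422]
Step 5: x=[4.9421] v=[-1.0463]
Step 6: x=[4.8798] v=[-1.2461]
Step 7: x=[4.8078] v=[-1.4408]
Step 8: x=[4.7263] v=[-1.6296]
Step 9: x=[4.6357] v=[-1.8118]
Step 10: x=[4.5364] v=[-1.9865]
Step 11: x=[4.4287] v=[-2.1531]
Step 12: x=[4.3132] v=[-2.3109]
Step 13: x=[4.1902] v=[-2.4593]
Step 14: x=[4.0603] v=[-2.5976]
Step 15: x=[3.9240] v=[-2.7253]
Step 16: x=[3.7819] v=[-2.8418]
Step 17: x=[3.6346] v=[-2.9467]
Step 18: x=[3.4826] v=[-3.0395]
Step 19: x=[3.3266] v=[-3.1199]
Step 20: x=[3.1672] v=[-3.1875]
Step 21: x=[3.0051] v=[-3.2421]
Step 22: x=[2.8409] v=[-3.2834]
Step 23: x=[2.6753] v=[-3.3113]
Step 24: x=[2.5090] v=[-3.3256]
Step 25: x=[2.3427] v=[-3.3263]
Step 26: x=[2.1770] v=[-3.3134]
Step 27: x=[2.0127] v=[-3.2870]
Step 28: x=[1.8503] v=[-3.2471]
Step 29: x=[1.6906] v=[-3.1939]
Step 30: x=[1.5342] v=[-3.1277]
Step 31: x=[1.3818] v=[-3.0487]
Step 32: x=[1.2339] v=[-2.9572]
Step 33: x=[1.0912] v=[-2.8536]
Step 34: x=[0.9543] v=[-2.7383]
Step 35: x=[0.8237] v=[-2.6118]
Step 36: x=[0.7000] v=[-2.4747]
Step 37: x=[0.5836] v=[-2.3274]
Step 38: x=[0.4751] v=[-2.1706]
Step 39: x=[0.3749] v=[-2.0049]
Step 40: x=[0.2834] v=[-1.8310]
Step 41: x=[0.2009] v=[-1.6496]
Step 42: x=[0.1278] v=[-1.4615]
Step 43: x=[0.0644] v=[-1.2674]
Step 44: x=[0.0110] v=[-1.0681]
Step 45: x=[-0.0322] v=[-0.8645]
v[0] did not become non-negative within 45 steps; using fallback time=2.2500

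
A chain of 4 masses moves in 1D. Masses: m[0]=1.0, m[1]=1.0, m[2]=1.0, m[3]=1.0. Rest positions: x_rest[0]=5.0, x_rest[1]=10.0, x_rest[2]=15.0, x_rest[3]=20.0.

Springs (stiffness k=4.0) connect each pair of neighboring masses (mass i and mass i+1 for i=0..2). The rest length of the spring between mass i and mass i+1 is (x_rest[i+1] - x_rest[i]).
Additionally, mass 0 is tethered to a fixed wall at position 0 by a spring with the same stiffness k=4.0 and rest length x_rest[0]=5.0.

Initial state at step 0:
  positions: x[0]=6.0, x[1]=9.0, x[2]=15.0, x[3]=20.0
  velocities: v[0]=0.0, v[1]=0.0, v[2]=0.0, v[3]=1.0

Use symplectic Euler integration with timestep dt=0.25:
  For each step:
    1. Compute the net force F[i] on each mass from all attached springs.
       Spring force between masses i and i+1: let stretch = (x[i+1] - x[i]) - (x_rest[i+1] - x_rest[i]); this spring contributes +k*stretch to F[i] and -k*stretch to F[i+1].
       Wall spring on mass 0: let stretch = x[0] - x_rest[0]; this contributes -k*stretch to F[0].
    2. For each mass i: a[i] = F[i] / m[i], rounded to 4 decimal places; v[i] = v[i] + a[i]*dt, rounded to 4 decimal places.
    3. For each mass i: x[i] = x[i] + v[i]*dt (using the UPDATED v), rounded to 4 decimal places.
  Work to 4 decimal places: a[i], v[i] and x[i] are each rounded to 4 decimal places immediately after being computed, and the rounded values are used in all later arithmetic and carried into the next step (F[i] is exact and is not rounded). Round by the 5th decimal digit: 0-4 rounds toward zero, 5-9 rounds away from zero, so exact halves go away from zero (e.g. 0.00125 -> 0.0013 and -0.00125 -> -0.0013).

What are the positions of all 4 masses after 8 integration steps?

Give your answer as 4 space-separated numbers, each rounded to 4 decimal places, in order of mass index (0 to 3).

Step 0: x=[6.0000 9.0000 15.0000 20.0000] v=[0.0000 0.0000 0.0000 1.0000]
Step 1: x=[5.2500 9.7500 14.7500 20.2500] v=[-3.0000 3.0000 -1.0000 1.0000]
Step 2: x=[4.3125 10.6250 14.6250 20.3750] v=[-3.7500 3.5000 -0.5000 0.5000]
Step 3: x=[3.8750 10.9219 14.9375 20.3125] v=[-1.7500 1.1875 1.2500 -0.2500]
Step 4: x=[4.2305 10.4610 15.5899 20.1563] v=[1.4219 -1.8438 2.6094 -0.6250]
Step 5: x=[5.0860 9.7247 16.1016 20.1085] v=[3.4219 -2.9454 2.0469 -0.1914]
Step 6: x=[5.8297 9.4229 16.0208 20.3089] v=[2.9746 -1.2072 -0.3231 0.8017]
Step 7: x=[6.0142 9.8723 15.3626 20.6873] v=[0.7381 1.7975 -2.6329 1.5136]
Step 8: x=[5.6597 10.7297 14.6630 20.9845] v=[-1.4180 3.4297 -2.7985 1.1889]

Answer: 5.6597 10.7297 14.6630 20.9845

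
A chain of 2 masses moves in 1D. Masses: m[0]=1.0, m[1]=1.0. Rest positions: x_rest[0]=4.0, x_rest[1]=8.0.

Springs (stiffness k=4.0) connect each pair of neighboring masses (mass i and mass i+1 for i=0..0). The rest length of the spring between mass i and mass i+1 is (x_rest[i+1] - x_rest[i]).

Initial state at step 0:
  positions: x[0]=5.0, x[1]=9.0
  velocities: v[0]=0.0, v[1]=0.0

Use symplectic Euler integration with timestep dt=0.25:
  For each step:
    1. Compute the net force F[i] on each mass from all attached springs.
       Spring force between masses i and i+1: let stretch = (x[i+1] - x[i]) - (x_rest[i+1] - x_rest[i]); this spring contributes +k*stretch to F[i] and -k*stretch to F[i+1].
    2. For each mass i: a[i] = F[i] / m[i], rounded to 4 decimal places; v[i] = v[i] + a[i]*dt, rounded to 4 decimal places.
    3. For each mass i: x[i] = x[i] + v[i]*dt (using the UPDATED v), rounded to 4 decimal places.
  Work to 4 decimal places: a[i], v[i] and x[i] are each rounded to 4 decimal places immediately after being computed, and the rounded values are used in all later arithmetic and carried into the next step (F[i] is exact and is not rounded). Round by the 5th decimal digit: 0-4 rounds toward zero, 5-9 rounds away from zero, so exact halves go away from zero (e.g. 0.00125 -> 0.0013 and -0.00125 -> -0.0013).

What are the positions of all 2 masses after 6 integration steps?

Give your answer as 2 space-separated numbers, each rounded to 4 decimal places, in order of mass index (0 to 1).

Answer: 5.0000 9.0000

Derivation:
Step 0: x=[5.0000 9.0000] v=[0.0000 0.0000]
Step 1: x=[5.0000 9.0000] v=[0.0000 0.0000]
Step 2: x=[5.0000 9.0000] v=[0.0000 0.0000]
Step 3: x=[5.0000 9.0000] v=[0.0000 0.0000]
Step 4: x=[5.0000 9.0000] v=[0.0000 0.0000]
Step 5: x=[5.0000 9.0000] v=[0.0000 0.0000]
Step 6: x=[5.0000 9.0000] v=[0.0000 0.0000]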